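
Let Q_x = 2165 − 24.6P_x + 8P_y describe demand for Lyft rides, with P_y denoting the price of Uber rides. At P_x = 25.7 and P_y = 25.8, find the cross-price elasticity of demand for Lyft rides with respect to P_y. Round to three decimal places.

At P_x = 25.7 and P_y = 25.8: Q_x = 1739.18.
∂Q_x/∂P_y = 8.
ε = (∂Q_x/∂P_y)(P_y/Q_x) = 8 × (25.8/1739.18) ≈ 0.119.
Since ε > 0, Lyft rides and Uber rides are substitutes.

0.119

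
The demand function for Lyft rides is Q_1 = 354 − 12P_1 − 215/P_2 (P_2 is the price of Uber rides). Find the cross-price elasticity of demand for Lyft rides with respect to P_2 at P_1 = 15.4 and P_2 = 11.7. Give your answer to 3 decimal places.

0.122

At P_1 = 15.4 and P_2 = 11.7: Q_1 = 150.824.
∂Q_1/∂P_2 = 215/P_2² = 1.5706.
ε = (∂Q_1/∂P_2)(P_2/Q_1) = 1.5706 × (11.7/150.824) ≈ 0.122.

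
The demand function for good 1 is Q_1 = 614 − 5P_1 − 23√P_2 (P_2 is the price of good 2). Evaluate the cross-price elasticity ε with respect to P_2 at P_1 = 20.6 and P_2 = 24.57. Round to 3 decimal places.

-0.144

At P_1 = 20.6 and P_2 = 24.57: Q_1 = 396.993.
∂Q_1/∂P_2 = -23/(2√P_2) = -23/(2√24.57) = -2.3200.
ε = (∂Q_1/∂P_2)(P_2/Q_1) = -2.3200 × (24.57/396.993) ≈ -0.144.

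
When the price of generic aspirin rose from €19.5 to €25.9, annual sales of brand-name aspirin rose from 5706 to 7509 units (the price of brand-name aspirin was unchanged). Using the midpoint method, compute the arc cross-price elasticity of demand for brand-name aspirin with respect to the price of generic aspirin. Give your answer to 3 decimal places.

ΔQ_A = 7509 − 5706 = 1803; ΔP_B = 25.9 − 19.5 = 6.4.
Midpoints: Q̄_A = 6607.5, P̄_B = 22.70.
ε = (ΔQ_A/Q̄_A)/(ΔP_B/P̄_B) = (1803/6607.5)/(6.4/22.70) ≈ 0.968.

0.968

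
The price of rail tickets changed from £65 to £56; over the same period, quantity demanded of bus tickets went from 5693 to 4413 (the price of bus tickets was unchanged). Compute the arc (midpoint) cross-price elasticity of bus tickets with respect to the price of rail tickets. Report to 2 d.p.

ΔQ_A = 4413 − 5693 = -1280; ΔP_B = 56 − 65 = -9.
Midpoints: Q̄_A = 5053.0, P̄_B = 60.50.
ε = (ΔQ_A/Q̄_A)/(ΔP_B/P̄_B) = (-1280/5053.0)/(-9/60.50) ≈ 1.70.

1.70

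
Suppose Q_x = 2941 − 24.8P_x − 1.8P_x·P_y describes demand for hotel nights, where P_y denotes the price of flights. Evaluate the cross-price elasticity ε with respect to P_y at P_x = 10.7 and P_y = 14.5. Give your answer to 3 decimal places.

-0.117

At P_x = 10.7 and P_y = 14.5: Q_x = 2396.37.
∂Q_x/∂P_y = -1.8P_x = -1.8(10.7) = -19.2600.
ε = (∂Q_x/∂P_y)(P_y/Q_x) = -19.2600 × (14.5/2396.37) ≈ -0.117.
ε < 0: complements.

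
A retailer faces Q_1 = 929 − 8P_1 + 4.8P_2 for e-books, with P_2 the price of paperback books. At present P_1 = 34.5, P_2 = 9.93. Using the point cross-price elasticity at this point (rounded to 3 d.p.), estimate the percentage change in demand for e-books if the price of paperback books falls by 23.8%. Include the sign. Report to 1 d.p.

At P_1 = 34.5, P_2 = 9.93: Q_1 = 700.664.
∂Q_1/∂P_2 = 4.8.
ε = (∂Q_1/∂P_2)(P_2/Q_1) = 4.8000 × 9.93/700.664 ≈ 0.068.
%ΔQ_1 ≈ ε × %ΔP_2 = 0.068 × (-23.8%) = -1.6%.

-1.6%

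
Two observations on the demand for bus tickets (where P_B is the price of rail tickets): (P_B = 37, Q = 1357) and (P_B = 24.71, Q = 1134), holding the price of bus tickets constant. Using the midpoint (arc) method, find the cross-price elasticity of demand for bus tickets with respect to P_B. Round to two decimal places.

ΔQ_A = 1134 − 1357 = -223; ΔP_B = 24.71 − 37 = -12.29.
Midpoints: Q̄_A = 1245.5, P̄_B = 30.86.
ε = (ΔQ_A/Q̄_A)/(ΔP_B/P̄_B) = (-223/1245.5)/(-12.29/30.86) ≈ 0.45.
ε > 0: bus tickets and rail tickets are substitutes.

0.45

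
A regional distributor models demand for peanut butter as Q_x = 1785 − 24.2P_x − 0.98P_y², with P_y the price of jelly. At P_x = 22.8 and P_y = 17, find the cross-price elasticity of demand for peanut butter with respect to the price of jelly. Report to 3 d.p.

-0.596

At P_x = 22.8 and P_y = 17: Q_x = 950.02.
∂Q_x/∂P_y = -1.96P_y = -1.96(17) = -33.3200.
ε = (∂Q_x/∂P_y)(P_y/Q_x) = -33.3200 × (17/950.02) ≈ -0.596.
ε < 0: complements.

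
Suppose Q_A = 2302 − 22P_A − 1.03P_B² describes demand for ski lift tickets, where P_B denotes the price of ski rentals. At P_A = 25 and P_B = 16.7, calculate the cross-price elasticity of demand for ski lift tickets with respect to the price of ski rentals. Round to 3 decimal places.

At P_A = 25 and P_B = 16.7: Q_A = 1464.743.
∂Q_A/∂P_B = -2.06P_B = -2.06(16.7) = -34.4020.
ε = (∂Q_A/∂P_B)(P_B/Q_A) = -34.4020 × (16.7/1464.743) ≈ -0.392.
ε < 0: complements.

-0.392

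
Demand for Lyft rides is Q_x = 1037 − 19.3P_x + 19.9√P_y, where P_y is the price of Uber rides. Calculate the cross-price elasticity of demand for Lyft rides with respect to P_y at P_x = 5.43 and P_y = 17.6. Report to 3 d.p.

At P_x = 5.43 and P_y = 17.6: Q_x = 1015.686.
∂Q_x/∂P_y = 19.9/(2√P_y) = 19.9/(2√17.6) = 2.3717.
ε = (∂Q_x/∂P_y)(P_y/Q_x) = 2.3717 × (17.6/1015.686) ≈ 0.041.

0.041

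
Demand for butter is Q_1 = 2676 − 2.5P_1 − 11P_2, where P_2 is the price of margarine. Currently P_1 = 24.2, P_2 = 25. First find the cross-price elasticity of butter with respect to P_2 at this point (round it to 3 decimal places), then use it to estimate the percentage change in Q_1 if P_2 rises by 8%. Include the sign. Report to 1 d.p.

At P_1 = 24.2, P_2 = 25: Q_1 = 2340.5.
∂Q_1/∂P_2 = -11.
ε = (∂Q_1/∂P_2)(P_2/Q_1) = -11.0000 × 25/2340.5 ≈ -0.117.
%ΔQ_1 ≈ ε × %ΔP_2 = -0.117 × (8%) = -0.9%.

-0.9%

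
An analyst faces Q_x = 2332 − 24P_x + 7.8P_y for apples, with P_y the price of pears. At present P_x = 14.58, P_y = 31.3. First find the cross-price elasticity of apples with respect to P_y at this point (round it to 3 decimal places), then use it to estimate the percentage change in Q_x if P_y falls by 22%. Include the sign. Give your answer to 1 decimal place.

At P_x = 14.58, P_y = 31.3: Q_x = 2226.22.
∂Q_x/∂P_y = 7.8.
ε = (∂Q_x/∂P_y)(P_y/Q_x) = 7.8000 × 31.3/2226.22 ≈ 0.110.
%ΔQ_x ≈ ε × %ΔP_y = 0.110 × (-22%) = -2.4%.

-2.4%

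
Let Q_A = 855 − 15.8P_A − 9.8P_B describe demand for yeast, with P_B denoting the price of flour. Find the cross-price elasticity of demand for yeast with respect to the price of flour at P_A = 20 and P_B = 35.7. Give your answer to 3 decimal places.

-1.850

At P_A = 20 and P_B = 35.7: Q_A = 189.14.
∂Q_A/∂P_B = -9.8.
ε = (∂Q_A/∂P_B)(P_B/Q_A) = -9.8 × (35.7/189.14) ≈ -1.850.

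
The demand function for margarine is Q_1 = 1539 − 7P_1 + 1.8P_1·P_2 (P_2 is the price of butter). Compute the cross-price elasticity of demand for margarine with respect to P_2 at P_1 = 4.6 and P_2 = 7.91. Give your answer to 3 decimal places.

0.042

At P_1 = 4.6 and P_2 = 7.91: Q_1 = 1572.295.
∂Q_1/∂P_2 = 1.8P_1 = 1.8(4.6) = 8.2800.
ε = (∂Q_1/∂P_2)(P_2/Q_1) = 8.2800 × (7.91/1572.295) ≈ 0.042.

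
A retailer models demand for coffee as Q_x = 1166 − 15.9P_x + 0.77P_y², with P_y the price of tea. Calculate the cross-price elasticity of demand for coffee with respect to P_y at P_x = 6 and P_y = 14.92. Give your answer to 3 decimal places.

At P_x = 6 and P_y = 14.92: Q_x = 1242.007.
∂Q_x/∂P_y = 1.54P_y = 1.54(14.92) = 22.9768.
ε = (∂Q_x/∂P_y)(P_y/Q_x) = 22.9768 × (14.92/1242.007) ≈ 0.276.
ε > 0: substitutes.

0.276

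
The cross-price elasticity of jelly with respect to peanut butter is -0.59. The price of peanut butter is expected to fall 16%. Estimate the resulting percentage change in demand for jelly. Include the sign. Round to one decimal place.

%ΔQ ≈ ε × %ΔP of peanut butter = -0.59 × (-16%) = 9.4%.
Demand for jelly rises by about 9.4%.

9.4%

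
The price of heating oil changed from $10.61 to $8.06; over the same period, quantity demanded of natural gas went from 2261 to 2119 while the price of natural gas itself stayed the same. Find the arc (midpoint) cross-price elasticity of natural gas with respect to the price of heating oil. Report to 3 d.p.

0.237

ΔQ_A = 2119 − 2261 = -142; ΔP_B = 8.06 − 10.61 = -2.55.
Midpoints: Q̄_A = 2190.0, P̄_B = 9.34.
ε = (ΔQ_A/Q̄_A)/(ΔP_B/P̄_B) = (-142/2190.0)/(-2.55/9.34) ≈ 0.237.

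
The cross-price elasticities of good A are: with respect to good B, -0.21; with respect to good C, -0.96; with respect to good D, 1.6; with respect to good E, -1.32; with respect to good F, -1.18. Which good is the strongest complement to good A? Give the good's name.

Complements have ε < 0. The most negative value is -1.32 (good E).

good E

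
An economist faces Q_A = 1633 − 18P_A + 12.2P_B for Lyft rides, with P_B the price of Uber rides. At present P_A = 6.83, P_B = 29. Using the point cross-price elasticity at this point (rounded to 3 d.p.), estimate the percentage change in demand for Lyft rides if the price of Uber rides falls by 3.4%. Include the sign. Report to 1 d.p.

At P_A = 6.83, P_B = 29: Q_A = 1863.86.
∂Q_A/∂P_B = 12.2.
ε = (∂Q_A/∂P_B)(P_B/Q_A) = 12.2000 × 29/1863.86 ≈ 0.190.
%ΔQ_A ≈ ε × %ΔP_B = 0.190 × (-3.4%) = -0.6%.

-0.6%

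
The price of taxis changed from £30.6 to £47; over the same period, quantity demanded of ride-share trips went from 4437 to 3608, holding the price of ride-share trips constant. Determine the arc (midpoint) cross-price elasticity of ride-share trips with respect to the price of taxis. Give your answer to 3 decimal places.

ΔQ_A = 3608 − 4437 = -829; ΔP_B = 47 − 30.6 = 16.4.
Midpoints: Q̄_A = 4022.5, P̄_B = 38.80.
ε = (ΔQ_A/Q̄_A)/(ΔP_B/P̄_B) = (-829/4022.5)/(16.4/38.80) ≈ -0.488.
ε < 0: ride-share trips and taxis are complements.

-0.488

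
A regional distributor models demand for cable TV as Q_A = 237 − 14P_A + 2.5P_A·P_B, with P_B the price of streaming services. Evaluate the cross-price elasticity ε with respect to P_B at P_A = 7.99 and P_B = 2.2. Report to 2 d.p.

At P_A = 7.99 and P_B = 2.2: Q_A = 169.085.
∂Q_A/∂P_B = 2.5P_A = 2.5(7.99) = 19.9750.
ε = (∂Q_A/∂P_B)(P_B/Q_A) = 19.9750 × (2.2/169.085) ≈ 0.26.

0.26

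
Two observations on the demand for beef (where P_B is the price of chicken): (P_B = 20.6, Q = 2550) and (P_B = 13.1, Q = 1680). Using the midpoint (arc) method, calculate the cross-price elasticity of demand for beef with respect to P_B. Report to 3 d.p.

0.924

ΔQ_A = 1680 − 2550 = -870; ΔP_B = 13.1 − 20.6 = -7.5.
Midpoints: Q̄_A = 2115.0, P̄_B = 16.85.
ε = (ΔQ_A/Q̄_A)/(ΔP_B/P̄_B) = (-870/2115.0)/(-7.5/16.85) ≈ 0.924.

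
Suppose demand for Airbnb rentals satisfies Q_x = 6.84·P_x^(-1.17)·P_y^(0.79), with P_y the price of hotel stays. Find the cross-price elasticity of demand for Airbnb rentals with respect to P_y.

In a log-linear (constant-elasticity) demand function, the coefficient on the exponent of P_y is the cross-price elasticity.
ε = 0.79. Positive, so Airbnb rentals and hotel stays are substitutes.

0.79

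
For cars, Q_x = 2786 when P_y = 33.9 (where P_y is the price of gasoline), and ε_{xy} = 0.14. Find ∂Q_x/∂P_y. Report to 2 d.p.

ε = (∂Q_x/∂P_y)·(P_y/Q_x) ⇒ ∂Q_x/∂P_y = ε·Q_x/P_y = 0.14 × 2786/33.9 ≈ 11.51.

11.51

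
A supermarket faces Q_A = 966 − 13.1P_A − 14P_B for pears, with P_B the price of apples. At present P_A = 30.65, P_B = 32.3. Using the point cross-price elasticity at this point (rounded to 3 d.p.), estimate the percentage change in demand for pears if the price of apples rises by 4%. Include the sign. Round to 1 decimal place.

-16.1%

At P_A = 30.65, P_B = 32.3: Q_A = 112.285.
∂Q_A/∂P_B = -14.
ε = (∂Q_A/∂P_B)(P_B/Q_A) = -14.0000 × 32.3/112.285 ≈ -4.027.
%ΔQ_A ≈ ε × %ΔP_B = -4.027 × (4%) = -16.1%.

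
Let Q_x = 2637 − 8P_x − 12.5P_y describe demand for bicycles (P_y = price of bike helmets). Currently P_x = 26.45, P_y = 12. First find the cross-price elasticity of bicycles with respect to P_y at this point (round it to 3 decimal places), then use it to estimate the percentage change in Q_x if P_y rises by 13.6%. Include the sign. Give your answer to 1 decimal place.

At P_x = 26.45, P_y = 12: Q_x = 2275.4.
∂Q_x/∂P_y = -12.5.
ε = (∂Q_x/∂P_y)(P_y/Q_x) = -12.5000 × 12/2275.4 ≈ -0.066.
%ΔQ_x ≈ ε × %ΔP_y = -0.066 × (13.6%) = -0.9%.

-0.9%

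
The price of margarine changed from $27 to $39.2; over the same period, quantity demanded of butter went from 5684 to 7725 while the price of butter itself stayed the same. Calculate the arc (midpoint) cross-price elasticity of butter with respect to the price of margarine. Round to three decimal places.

0.826

ΔQ_A = 7725 − 5684 = 2041; ΔP_B = 39.2 − 27 = 12.2.
Midpoints: Q̄_A = 6704.5, P̄_B = 33.10.
ε = (ΔQ_A/Q̄_A)/(ΔP_B/P̄_B) = (2041/6704.5)/(12.2/33.10) ≈ 0.826.
ε > 0: butter and margarine are substitutes.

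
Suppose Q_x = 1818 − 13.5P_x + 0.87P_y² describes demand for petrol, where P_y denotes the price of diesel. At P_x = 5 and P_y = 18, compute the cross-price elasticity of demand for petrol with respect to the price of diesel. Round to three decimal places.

At P_x = 5 and P_y = 18: Q_x = 2032.38.
∂Q_x/∂P_y = 1.74P_y = 1.74(18) = 31.3200.
ε = (∂Q_x/∂P_y)(P_y/Q_x) = 31.3200 × (18/2032.38) ≈ 0.277.

0.277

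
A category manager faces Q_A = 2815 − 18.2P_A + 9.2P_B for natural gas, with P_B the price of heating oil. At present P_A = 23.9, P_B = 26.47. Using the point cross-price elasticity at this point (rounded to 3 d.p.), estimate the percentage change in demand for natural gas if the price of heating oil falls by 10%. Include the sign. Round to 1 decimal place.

At P_A = 23.9, P_B = 26.47: Q_A = 2623.544.
∂Q_A/∂P_B = 9.2.
ε = (∂Q_A/∂P_B)(P_B/Q_A) = 9.2000 × 26.47/2623.544 ≈ 0.093.
%ΔQ_A ≈ ε × %ΔP_B = 0.093 × (-10%) = -0.9%.

-0.9%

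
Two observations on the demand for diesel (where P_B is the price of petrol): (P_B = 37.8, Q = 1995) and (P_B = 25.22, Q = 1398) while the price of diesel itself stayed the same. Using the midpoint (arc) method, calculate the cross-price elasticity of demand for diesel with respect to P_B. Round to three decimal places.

0.881

ΔQ_A = 1398 − 1995 = -597; ΔP_B = 25.22 − 37.8 = -12.58.
Midpoints: Q̄_A = 1696.5, P̄_B = 31.51.
ε = (ΔQ_A/Q̄_A)/(ΔP_B/P̄_B) = (-597/1696.5)/(-12.58/31.51) ≈ 0.881.
ε > 0: diesel and petrol are substitutes.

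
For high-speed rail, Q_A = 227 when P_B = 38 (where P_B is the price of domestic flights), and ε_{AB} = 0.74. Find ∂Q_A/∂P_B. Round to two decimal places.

4.42

ε = (∂Q_A/∂P_B)·(P_B/Q_A) ⇒ ∂Q_A/∂P_B = ε·Q_A/P_B = 0.74 × 227/38 ≈ 4.42.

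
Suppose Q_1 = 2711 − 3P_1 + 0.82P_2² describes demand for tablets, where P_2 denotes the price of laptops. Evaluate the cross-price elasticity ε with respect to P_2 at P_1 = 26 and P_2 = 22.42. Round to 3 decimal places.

0.271

At P_1 = 26 and P_2 = 22.42: Q_1 = 3045.178.
∂Q_1/∂P_2 = 1.64P_2 = 1.64(22.42) = 36.7688.
ε = (∂Q_1/∂P_2)(P_2/Q_1) = 36.7688 × (22.42/3045.178) ≈ 0.271.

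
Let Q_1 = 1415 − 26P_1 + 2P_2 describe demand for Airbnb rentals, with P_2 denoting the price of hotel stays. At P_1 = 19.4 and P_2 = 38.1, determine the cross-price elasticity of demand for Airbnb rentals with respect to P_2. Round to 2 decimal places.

0.08

At P_1 = 19.4 and P_2 = 38.1: Q_1 = 986.8.
∂Q_1/∂P_2 = 2.
ε = (∂Q_1/∂P_2)(P_2/Q_1) = 2 × (38.1/986.8) ≈ 0.08.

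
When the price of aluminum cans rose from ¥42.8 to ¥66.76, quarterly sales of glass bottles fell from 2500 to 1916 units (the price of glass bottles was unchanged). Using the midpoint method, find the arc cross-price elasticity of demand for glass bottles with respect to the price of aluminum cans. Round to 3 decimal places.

ΔQ_A = 1916 − 2500 = -584; ΔP_B = 66.76 − 42.8 = 23.96.
Midpoints: Q̄_A = 2208.0, P̄_B = 54.78.
ε = (ΔQ_A/Q̄_A)/(ΔP_B/P̄_B) = (-584/2208.0)/(23.96/54.78) ≈ -0.605.

-0.605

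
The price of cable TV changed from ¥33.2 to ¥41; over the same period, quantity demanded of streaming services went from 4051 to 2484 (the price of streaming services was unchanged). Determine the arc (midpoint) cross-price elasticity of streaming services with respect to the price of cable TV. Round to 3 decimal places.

ΔQ_A = 2484 − 4051 = -1567; ΔP_B = 41 − 33.2 = 7.8.
Midpoints: Q̄_A = 3267.5, P̄_B = 37.10.
ε = (ΔQ_A/Q̄_A)/(ΔP_B/P̄_B) = (-1567/3267.5)/(7.8/37.10) ≈ -2.281.

-2.281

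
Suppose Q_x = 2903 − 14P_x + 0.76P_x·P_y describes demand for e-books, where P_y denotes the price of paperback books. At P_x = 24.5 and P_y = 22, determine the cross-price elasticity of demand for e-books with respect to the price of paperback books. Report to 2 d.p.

At P_x = 24.5 and P_y = 22: Q_x = 2969.64.
∂Q_x/∂P_y = 0.76P_x = 0.76(24.5) = 18.6200.
ε = (∂Q_x/∂P_y)(P_y/Q_x) = 18.6200 × (22/2969.64) ≈ 0.14.

0.14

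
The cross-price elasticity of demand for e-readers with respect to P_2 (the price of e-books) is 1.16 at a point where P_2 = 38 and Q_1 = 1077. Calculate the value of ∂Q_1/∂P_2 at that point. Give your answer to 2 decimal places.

32.88

ε = (∂Q_1/∂P_2)·(P_2/Q_1) ⇒ ∂Q_1/∂P_2 = ε·Q_1/P_2 = 1.16 × 1077/38 ≈ 32.88.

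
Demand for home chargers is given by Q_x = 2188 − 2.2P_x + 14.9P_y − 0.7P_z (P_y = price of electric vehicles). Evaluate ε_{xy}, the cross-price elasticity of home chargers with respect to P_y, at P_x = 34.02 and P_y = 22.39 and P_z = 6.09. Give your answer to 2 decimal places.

At P_x = 34.02 and P_y = 22.39 and P_z = 6.09: Q_x = 2442.504.
∂Q_x/∂P_y = 14.9.
ε = (∂Q_x/∂P_y)(P_y/Q_x) = 14.9 × (22.39/2442.504) ≈ 0.14.
Since ε > 0, home chargers and electric vehicles are substitutes.

0.14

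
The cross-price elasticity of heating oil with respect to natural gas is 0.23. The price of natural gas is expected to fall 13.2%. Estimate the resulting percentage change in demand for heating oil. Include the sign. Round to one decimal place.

-3.0%

%ΔQ ≈ ε × %ΔP of natural gas = 0.23 × (-13.2%) = -3.0%.
Demand for heating oil falls by about 3.0%.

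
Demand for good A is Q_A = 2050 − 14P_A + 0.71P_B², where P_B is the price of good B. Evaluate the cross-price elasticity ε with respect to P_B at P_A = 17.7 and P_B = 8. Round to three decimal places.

0.049

At P_A = 17.7 and P_B = 8: Q_A = 1847.64.
∂Q_A/∂P_B = 1.42P_B = 1.42(8) = 11.3600.
ε = (∂Q_A/∂P_B)(P_B/Q_A) = 11.3600 × (8/1847.64) ≈ 0.049.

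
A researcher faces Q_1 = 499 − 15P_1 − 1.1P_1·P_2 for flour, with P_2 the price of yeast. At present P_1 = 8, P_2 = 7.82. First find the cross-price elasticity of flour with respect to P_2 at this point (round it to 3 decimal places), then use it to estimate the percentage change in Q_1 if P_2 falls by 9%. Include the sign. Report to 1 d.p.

2.0%

At P_1 = 8, P_2 = 7.82: Q_1 = 310.184.
∂Q_1/∂P_2 = -1.1P_1 = -8.8000.
ε = (∂Q_1/∂P_2)(P_2/Q_1) = -8.8000 × 7.82/310.184 ≈ -0.222.
%ΔQ_1 ≈ ε × %ΔP_2 = -0.222 × (-9%) = 2.0%.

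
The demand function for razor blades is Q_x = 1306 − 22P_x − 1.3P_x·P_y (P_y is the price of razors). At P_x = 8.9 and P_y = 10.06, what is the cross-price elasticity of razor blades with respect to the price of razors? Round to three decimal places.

-0.117

At P_x = 8.9 and P_y = 10.06: Q_x = 993.806.
∂Q_x/∂P_y = -1.3P_x = -1.3(8.9) = -11.5700.
ε = (∂Q_x/∂P_y)(P_y/Q_x) = -11.5700 × (10.06/993.806) ≈ -0.117.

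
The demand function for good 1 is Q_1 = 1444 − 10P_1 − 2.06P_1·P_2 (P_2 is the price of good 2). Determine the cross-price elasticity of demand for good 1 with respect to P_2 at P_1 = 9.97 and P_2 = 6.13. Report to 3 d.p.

-0.103

At P_1 = 9.97 and P_2 = 6.13: Q_1 = 1218.401.
∂Q_1/∂P_2 = -2.06P_1 = -2.06(9.97) = -20.5382.
ε = (∂Q_1/∂P_2)(P_2/Q_1) = -20.5382 × (6.13/1218.401) ≈ -0.103.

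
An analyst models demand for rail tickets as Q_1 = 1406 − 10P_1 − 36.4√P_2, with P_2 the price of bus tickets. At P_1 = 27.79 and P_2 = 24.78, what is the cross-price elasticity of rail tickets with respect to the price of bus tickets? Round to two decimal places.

At P_1 = 27.79 and P_2 = 24.78: Q_1 = 946.903.
∂Q_1/∂P_2 = -36.4/(2√P_2) = -36.4/(2√24.78) = -3.6561.
ε = (∂Q_1/∂P_2)(P_2/Q_1) = -3.6561 × (24.78/946.903) ≈ -0.10.
ε < 0: complements.

-0.10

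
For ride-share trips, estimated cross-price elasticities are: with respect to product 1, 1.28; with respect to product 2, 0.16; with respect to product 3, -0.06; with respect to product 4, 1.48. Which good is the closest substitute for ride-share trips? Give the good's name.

Substitutes have ε > 0. Among the positive values, 1.48 (product 4) is largest.

product 4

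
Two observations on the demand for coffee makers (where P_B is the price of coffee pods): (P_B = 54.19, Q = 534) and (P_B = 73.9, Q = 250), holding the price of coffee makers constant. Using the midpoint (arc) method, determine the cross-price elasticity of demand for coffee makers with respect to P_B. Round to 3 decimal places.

ΔQ_A = 250 − 534 = -284; ΔP_B = 73.9 − 54.19 = 19.71.
Midpoints: Q̄_A = 392.0, P̄_B = 64.05.
ε = (ΔQ_A/Q̄_A)/(ΔP_B/P̄_B) = (-284/392.0)/(19.71/64.05) ≈ -2.354.
ε < 0: coffee makers and coffee pods are complements.

-2.354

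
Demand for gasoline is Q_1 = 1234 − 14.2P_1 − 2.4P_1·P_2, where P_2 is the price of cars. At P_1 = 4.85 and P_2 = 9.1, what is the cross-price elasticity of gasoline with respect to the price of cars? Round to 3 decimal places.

At P_1 = 4.85 and P_2 = 9.1: Q_1 = 1059.206.
∂Q_1/∂P_2 = -2.4P_1 = -2.4(4.85) = -11.6400.
ε = (∂Q_1/∂P_2)(P_2/Q_1) = -11.6400 × (9.1/1059.206) ≈ -0.100.

-0.100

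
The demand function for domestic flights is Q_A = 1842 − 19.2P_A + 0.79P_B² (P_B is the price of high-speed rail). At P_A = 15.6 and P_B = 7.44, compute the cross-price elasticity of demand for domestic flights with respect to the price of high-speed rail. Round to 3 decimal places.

At P_A = 15.6 and P_B = 7.44: Q_A = 1586.209.
∂Q_A/∂P_B = 1.58P_B = 1.58(7.44) = 11.7552.
ε = (∂Q_A/∂P_B)(P_B/Q_A) = 11.7552 × (7.44/1586.209) ≈ 0.055.
ε > 0: substitutes.

0.055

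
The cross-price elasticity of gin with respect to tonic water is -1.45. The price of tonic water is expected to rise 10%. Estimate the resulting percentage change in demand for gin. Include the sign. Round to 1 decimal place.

%ΔQ ≈ ε × %ΔP of tonic water = -1.45 × (10%) = -14.5%.
Demand for gin falls by about 14.5%.

-14.5%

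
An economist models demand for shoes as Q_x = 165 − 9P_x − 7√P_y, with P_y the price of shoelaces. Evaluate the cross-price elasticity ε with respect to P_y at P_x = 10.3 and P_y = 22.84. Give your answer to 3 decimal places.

-0.431

At P_x = 10.3 and P_y = 22.84: Q_x = 38.846.
∂Q_x/∂P_y = -7/(2√P_y) = -7/(2√22.84) = -0.7324.
ε = (∂Q_x/∂P_y)(P_y/Q_x) = -0.7324 × (22.84/38.846) ≈ -0.431.
ε < 0: complements.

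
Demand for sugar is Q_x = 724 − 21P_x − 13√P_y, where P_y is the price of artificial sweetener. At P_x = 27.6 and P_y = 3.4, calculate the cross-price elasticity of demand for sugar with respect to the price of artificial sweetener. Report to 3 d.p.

-0.100

At P_x = 27.6 and P_y = 3.4: Q_x = 120.429.
∂Q_x/∂P_y = -13/(2√P_y) = -13/(2√3.4) = -3.5251.
ε = (∂Q_x/∂P_y)(P_y/Q_x) = -3.5251 × (3.4/120.429) ≈ -0.100.
ε < 0: complements.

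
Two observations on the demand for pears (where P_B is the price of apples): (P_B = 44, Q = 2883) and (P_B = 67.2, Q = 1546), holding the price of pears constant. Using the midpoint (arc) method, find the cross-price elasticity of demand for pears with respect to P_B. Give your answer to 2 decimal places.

ΔQ_A = 1546 − 2883 = -1337; ΔP_B = 67.2 − 44 = 23.2.
Midpoints: Q̄_A = 2214.5, P̄_B = 55.60.
ε = (ΔQ_A/Q̄_A)/(ΔP_B/P̄_B) = (-1337/2214.5)/(23.2/55.60) ≈ -1.45.

-1.45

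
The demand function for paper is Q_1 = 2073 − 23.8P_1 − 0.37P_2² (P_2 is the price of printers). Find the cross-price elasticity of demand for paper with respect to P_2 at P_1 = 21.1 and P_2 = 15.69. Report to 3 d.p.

At P_1 = 21.1 and P_2 = 15.69: Q_1 = 1479.735.
∂Q_1/∂P_2 = -0.74P_2 = -0.74(15.69) = -11.6106.
ε = (∂Q_1/∂P_2)(P_2/Q_1) = -11.6106 × (15.69/1479.735) ≈ -0.123.
ε < 0: complements.

-0.123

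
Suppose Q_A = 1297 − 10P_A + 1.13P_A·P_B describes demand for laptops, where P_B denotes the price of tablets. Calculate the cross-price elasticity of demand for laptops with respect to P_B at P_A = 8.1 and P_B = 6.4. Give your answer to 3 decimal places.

0.046

At P_A = 8.1 and P_B = 6.4: Q_A = 1274.579.
∂Q_A/∂P_B = 1.13P_A = 1.13(8.1) = 9.1530.
ε = (∂Q_A/∂P_B)(P_B/Q_A) = 9.1530 × (6.4/1274.579) ≈ 0.046.
ε > 0: substitutes.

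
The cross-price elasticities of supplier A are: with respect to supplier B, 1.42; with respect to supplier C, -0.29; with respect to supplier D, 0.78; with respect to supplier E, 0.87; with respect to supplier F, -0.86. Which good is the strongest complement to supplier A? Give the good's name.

supplier F

Complements have ε < 0. The most negative value is -0.86 (supplier F).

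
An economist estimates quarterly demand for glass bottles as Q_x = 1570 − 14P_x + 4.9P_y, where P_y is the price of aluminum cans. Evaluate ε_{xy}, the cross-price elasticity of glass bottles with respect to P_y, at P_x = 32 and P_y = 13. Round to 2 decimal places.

0.05

At P_x = 32 and P_y = 13: Q_x = 1185.7.
∂Q_x/∂P_y = 4.9.
ε = (∂Q_x/∂P_y)(P_y/Q_x) = 4.9 × (13/1185.7) ≈ 0.05.
Since ε > 0, glass bottles and aluminum cans are substitutes.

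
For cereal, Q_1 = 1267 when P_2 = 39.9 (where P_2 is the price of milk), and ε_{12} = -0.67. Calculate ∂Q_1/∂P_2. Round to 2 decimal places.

ε = (∂Q_1/∂P_2)·(P_2/Q_1) ⇒ ∂Q_1/∂P_2 = ε·Q_1/P_2 = -0.67 × 1267/39.9 ≈ -21.28.

-21.28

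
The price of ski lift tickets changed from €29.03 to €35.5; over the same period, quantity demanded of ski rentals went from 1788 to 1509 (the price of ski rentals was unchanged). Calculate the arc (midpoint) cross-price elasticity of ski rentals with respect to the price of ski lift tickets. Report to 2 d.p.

-0.84

ΔQ_A = 1509 − 1788 = -279; ΔP_B = 35.5 − 29.03 = 6.47.
Midpoints: Q̄_A = 1648.5, P̄_B = 32.27.
ε = (ΔQ_A/Q̄_A)/(ΔP_B/P̄_B) = (-279/1648.5)/(6.47/32.27) ≈ -0.84.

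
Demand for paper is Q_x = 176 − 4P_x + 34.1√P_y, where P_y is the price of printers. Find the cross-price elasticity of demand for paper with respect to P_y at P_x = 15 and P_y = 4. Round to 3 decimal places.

0.185

At P_x = 15 and P_y = 4: Q_x = 184.2.
∂Q_x/∂P_y = 34.1/(2√P_y) = 34.1/(2√4) = 8.5250.
ε = (∂Q_x/∂P_y)(P_y/Q_x) = 8.5250 × (4/184.2) ≈ 0.185.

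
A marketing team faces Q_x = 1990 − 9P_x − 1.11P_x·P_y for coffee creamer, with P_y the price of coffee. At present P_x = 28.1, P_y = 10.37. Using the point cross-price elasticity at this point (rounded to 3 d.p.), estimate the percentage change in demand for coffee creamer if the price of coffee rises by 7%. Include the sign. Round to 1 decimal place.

At P_x = 28.1, P_y = 10.37: Q_x = 1413.649.
∂Q_x/∂P_y = -1.11P_x = -31.1910.
ε = (∂Q_x/∂P_y)(P_y/Q_x) = -31.1910 × 10.37/1413.649 ≈ -0.229.
%ΔQ_x ≈ ε × %ΔP_y = -0.229 × (7%) = -1.6%.

-1.6%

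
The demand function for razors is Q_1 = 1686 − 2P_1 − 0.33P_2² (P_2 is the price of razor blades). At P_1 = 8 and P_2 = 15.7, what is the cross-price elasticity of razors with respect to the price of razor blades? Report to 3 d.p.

At P_1 = 8 and P_2 = 15.7: Q_1 = 1588.658.
∂Q_1/∂P_2 = -0.66P_2 = -0.66(15.7) = -10.3620.
ε = (∂Q_1/∂P_2)(P_2/Q_1) = -10.3620 × (15.7/1588.658) ≈ -0.102.
ε < 0: complements.

-0.102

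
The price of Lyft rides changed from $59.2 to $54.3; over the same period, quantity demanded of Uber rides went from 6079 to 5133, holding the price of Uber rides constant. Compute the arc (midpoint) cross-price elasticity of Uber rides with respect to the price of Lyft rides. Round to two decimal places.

ΔQ_A = 5133 − 6079 = -946; ΔP_B = 54.3 − 59.2 = -4.9.
Midpoints: Q̄_A = 5606.0, P̄_B = 56.75.
ε = (ΔQ_A/Q̄_A)/(ΔP_B/P̄_B) = (-946/5606.0)/(-4.9/56.75) ≈ 1.95.
ε > 0: Uber rides and Lyft rides are substitutes.

1.95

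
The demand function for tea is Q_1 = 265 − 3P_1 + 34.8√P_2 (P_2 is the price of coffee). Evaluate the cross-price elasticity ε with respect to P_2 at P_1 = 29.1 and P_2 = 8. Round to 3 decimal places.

0.178

At P_1 = 29.1 and P_2 = 8: Q_1 = 276.129.
∂Q_1/∂P_2 = 34.8/(2√P_2) = 34.8/(2√8) = 6.1518.
ε = (∂Q_1/∂P_2)(P_2/Q_1) = 6.1518 × (8/276.129) ≈ 0.178.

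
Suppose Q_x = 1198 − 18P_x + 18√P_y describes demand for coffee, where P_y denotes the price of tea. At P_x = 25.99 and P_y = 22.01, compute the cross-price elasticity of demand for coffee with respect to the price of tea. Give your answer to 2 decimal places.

At P_x = 25.99 and P_y = 22.01: Q_x = 814.627.
∂Q_x/∂P_y = 18/(2√P_y) = 18/(2√22.01) = 1.9184.
ε = (∂Q_x/∂P_y)(P_y/Q_x) = 1.9184 × (22.01/814.627) ≈ 0.05.
ε > 0: substitutes.

0.05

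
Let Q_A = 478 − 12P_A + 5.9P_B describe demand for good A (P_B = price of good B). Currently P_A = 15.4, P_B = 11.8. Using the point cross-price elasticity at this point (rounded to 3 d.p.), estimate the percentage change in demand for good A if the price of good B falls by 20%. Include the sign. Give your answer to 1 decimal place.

-3.8%

At P_A = 15.4, P_B = 11.8: Q_A = 362.82.
∂Q_A/∂P_B = 5.9.
ε = (∂Q_A/∂P_B)(P_B/Q_A) = 5.9000 × 11.8/362.82 ≈ 0.192.
%ΔQ_A ≈ ε × %ΔP_B = 0.192 × (-20%) = -3.8%.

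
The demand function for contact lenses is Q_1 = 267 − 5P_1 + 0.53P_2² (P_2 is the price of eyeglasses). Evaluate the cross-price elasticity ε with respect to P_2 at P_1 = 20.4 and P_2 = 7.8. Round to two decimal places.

0.33

At P_1 = 20.4 and P_2 = 7.8: Q_1 = 197.245.
∂Q_1/∂P_2 = 1.06P_2 = 1.06(7.8) = 8.2680.
ε = (∂Q_1/∂P_2)(P_2/Q_1) = 8.2680 × (7.8/197.245) ≈ 0.33.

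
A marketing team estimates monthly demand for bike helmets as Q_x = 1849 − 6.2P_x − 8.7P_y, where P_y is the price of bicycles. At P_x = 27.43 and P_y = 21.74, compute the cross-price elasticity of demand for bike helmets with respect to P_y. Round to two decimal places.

At P_x = 27.43 and P_y = 21.74: Q_x = 1489.796.
∂Q_x/∂P_y = -8.7.
ε = (∂Q_x/∂P_y)(P_y/Q_x) = -8.7 × (21.74/1489.796) ≈ -0.13.

-0.13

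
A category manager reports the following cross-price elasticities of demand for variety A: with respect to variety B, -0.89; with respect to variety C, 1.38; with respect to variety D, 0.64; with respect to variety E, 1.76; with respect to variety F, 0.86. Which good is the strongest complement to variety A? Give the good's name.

Complements have ε < 0. The most negative value is -0.89 (variety B).

variety B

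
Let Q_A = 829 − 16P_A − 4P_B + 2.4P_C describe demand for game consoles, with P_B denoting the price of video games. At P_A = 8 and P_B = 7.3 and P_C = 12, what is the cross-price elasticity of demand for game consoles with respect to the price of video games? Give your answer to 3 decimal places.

At P_A = 8 and P_B = 7.3 and P_C = 12: Q_A = 700.6.
∂Q_A/∂P_B = -4.
ε = (∂Q_A/∂P_B)(P_B/Q_A) = -4 × (7.3/700.6) ≈ -0.042.

-0.042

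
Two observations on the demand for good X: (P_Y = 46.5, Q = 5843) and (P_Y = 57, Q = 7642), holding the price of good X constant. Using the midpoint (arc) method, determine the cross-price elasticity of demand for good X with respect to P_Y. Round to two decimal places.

ΔQ_X = 7642 − 5843 = 1799; ΔP_Y = 57 − 46.5 = 10.5.
Midpoints: Q̄_X = 6742.5, P̄_Y = 51.75.
ε = (ΔQ_X/Q̄_X)/(ΔP_Y/P̄_Y) = (1799/6742.5)/(10.5/51.75) ≈ 1.32.
ε > 0: good X and good Y are substitutes.

1.32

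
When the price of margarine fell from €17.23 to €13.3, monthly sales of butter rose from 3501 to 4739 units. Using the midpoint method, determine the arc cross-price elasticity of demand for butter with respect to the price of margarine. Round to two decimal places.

-1.17

ΔQ_A = 4739 − 3501 = 1238; ΔP_B = 13.3 − 17.23 = -3.93.
Midpoints: Q̄_A = 4120.0, P̄_B = 15.27.
ε = (ΔQ_A/Q̄_A)/(ΔP_B/P̄_B) = (1238/4120.0)/(-3.93/15.27) ≈ -1.17.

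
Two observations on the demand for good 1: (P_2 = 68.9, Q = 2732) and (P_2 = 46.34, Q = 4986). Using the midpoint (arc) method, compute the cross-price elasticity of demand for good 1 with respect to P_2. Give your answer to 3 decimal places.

-1.492

ΔQ_1 = 4986 − 2732 = 2254; ΔP_2 = 46.34 − 68.9 = -22.56.
Midpoints: Q̄_1 = 3859.0, P̄_2 = 57.62.
ε = (ΔQ_1/Q̄_1)/(ΔP_2/P̄_2) = (2254/3859.0)/(-22.56/57.62) ≈ -1.492.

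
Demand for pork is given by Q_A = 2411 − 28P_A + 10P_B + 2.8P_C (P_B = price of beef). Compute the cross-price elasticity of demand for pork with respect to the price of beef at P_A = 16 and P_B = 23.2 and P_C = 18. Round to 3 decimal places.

0.103

At P_A = 16 and P_B = 23.2 and P_C = 18: Q_A = 2245.4.
∂Q_A/∂P_B = 10.
ε = (∂Q_A/∂P_B)(P_B/Q_A) = 10 × (23.2/2245.4) ≈ 0.103.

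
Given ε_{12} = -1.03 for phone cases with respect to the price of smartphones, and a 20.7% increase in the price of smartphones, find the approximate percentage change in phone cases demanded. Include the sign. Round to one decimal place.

%ΔQ ≈ ε × %ΔP of smartphones = -1.03 × (20.7%) = -21.3%.
Demand for phone cases falls by about 21.3%.

-21.3%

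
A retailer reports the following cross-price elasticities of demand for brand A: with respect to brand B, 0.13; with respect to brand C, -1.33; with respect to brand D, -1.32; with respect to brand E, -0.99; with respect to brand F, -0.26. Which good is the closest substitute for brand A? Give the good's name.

brand B

Substitutes have ε > 0. Among the positive values, 0.13 (brand B) is largest.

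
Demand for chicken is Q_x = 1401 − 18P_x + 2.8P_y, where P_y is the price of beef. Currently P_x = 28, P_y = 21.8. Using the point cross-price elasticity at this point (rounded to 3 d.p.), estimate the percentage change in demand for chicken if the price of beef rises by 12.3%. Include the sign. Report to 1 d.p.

At P_x = 28, P_y = 21.8: Q_x = 958.04.
∂Q_x/∂P_y = 2.8.
ε = (∂Q_x/∂P_y)(P_y/Q_x) = 2.8000 × 21.8/958.04 ≈ 0.064.
%ΔQ_x ≈ ε × %ΔP_y = 0.064 × (12.3%) = 0.8%.

0.8%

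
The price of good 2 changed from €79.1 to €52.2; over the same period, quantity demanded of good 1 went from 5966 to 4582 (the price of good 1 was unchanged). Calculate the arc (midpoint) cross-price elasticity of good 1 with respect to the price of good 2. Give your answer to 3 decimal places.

ΔQ_1 = 4582 − 5966 = -1384; ΔP_2 = 52.2 − 79.1 = -26.9.
Midpoints: Q̄_1 = 5274.0, P̄_2 = 65.65.
ε = (ΔQ_1/Q̄_1)/(ΔP_2/P̄_2) = (-1384/5274.0)/(-26.9/65.65) ≈ 0.640.

0.640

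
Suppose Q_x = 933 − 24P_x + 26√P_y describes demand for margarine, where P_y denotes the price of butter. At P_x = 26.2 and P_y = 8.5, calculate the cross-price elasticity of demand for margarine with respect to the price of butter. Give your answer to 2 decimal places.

At P_x = 26.2 and P_y = 8.5: Q_x = 380.002.
∂Q_x/∂P_y = 26/(2√P_y) = 26/(2√8.5) = 4.4590.
ε = (∂Q_x/∂P_y)(P_y/Q_x) = 4.4590 × (8.5/380.002) ≈ 0.10.

0.10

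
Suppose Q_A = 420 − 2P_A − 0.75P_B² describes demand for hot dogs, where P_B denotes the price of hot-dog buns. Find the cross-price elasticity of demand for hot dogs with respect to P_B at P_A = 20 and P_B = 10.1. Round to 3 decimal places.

-0.504

At P_A = 20 and P_B = 10.1: Q_A = 303.493.
∂Q_A/∂P_B = -1.5P_B = -1.5(10.1) = -15.1500.
ε = (∂Q_A/∂P_B)(P_B/Q_A) = -15.1500 × (10.1/303.493) ≈ -0.504.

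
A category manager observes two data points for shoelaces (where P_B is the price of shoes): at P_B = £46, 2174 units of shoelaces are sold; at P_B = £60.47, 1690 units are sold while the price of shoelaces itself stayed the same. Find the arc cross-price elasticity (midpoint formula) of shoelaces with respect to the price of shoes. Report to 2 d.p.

ΔQ_A = 1690 − 2174 = -484; ΔP_B = 60.47 − 46 = 14.47.
Midpoints: Q̄_A = 1932.0, P̄_B = 53.23.
ε = (ΔQ_A/Q̄_A)/(ΔP_B/P̄_B) = (-484/1932.0)/(14.47/53.23) ≈ -0.92.

-0.92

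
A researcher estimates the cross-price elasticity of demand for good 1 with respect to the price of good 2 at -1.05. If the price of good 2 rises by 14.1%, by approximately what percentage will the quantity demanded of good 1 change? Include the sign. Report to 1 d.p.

-14.8%

%ΔQ ≈ ε × %ΔP of good 2 = -1.05 × (14.1%) = -14.8%.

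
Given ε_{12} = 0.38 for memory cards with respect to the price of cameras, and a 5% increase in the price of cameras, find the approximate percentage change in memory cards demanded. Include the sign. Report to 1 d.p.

1.9%

%ΔQ ≈ ε × %ΔP of cameras = 0.38 × (5%) = 1.9%.
Demand for memory cards rises by about 1.9%.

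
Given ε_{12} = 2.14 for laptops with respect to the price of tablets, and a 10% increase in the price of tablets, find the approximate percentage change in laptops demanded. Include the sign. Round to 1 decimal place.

%ΔQ ≈ ε × %ΔP of tablets = 2.14 × (10%) = 21.4%.

21.4%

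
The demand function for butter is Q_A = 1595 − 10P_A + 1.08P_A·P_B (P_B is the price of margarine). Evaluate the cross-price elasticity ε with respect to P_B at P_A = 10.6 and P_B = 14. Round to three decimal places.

0.097

At P_A = 10.6 and P_B = 14: Q_A = 1649.272.
∂Q_A/∂P_B = 1.08P_A = 1.08(10.6) = 11.4480.
ε = (∂Q_A/∂P_B)(P_B/Q_A) = 11.4480 × (14/1649.272) ≈ 0.097.
ε > 0: substitutes.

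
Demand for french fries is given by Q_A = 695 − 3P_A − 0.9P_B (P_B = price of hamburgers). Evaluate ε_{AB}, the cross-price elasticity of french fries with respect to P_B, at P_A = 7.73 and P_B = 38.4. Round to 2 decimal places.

At P_A = 7.73 and P_B = 38.4: Q_A = 637.25.
∂Q_A/∂P_B = -0.9.
ε = (∂Q_A/∂P_B)(P_B/Q_A) = -0.9 × (38.4/637.25) ≈ -0.05.
Since ε < 0, french fries and hamburgers are complements.

-0.05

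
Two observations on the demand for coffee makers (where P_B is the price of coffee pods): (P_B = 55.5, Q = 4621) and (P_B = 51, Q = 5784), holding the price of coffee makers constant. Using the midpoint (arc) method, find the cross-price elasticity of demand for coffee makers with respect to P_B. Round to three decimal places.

ΔQ_A = 5784 − 4621 = 1163; ΔP_B = 51 − 55.5 = -4.5.
Midpoints: Q̄_A = 5202.5, P̄_B = 53.25.
ε = (ΔQ_A/Q̄_A)/(ΔP_B/P̄_B) = (1163/5202.5)/(-4.5/53.25) ≈ -2.645.
ε < 0: coffee makers and coffee pods are complements.

-2.645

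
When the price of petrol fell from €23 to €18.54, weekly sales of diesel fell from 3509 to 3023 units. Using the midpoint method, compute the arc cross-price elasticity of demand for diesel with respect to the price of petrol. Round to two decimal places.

0.69

ΔQ_A = 3023 − 3509 = -486; ΔP_B = 18.54 − 23 = -4.46.
Midpoints: Q̄_A = 3266.0, P̄_B = 20.77.
ε = (ΔQ_A/Q̄_A)/(ΔP_B/P̄_B) = (-486/3266.0)/(-4.46/20.77) ≈ 0.69.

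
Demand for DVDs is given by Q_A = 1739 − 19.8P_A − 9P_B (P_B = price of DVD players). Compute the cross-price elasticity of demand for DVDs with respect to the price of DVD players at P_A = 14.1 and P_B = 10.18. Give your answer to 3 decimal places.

At P_A = 14.1 and P_B = 10.18: Q_A = 1368.2.
∂Q_A/∂P_B = -9.
ε = (∂Q_A/∂P_B)(P_B/Q_A) = -9 × (10.18/1368.2) ≈ -0.067.
Since ε < 0, DVDs and DVD players are complements.

-0.067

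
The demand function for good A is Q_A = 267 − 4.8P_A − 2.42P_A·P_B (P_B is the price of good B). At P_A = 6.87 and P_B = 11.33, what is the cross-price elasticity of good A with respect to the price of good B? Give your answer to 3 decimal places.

-4.126

At P_A = 6.87 and P_B = 11.33: Q_A = 45.658.
∂Q_A/∂P_B = -2.42P_A = -2.42(6.87) = -16.6254.
ε = (∂Q_A/∂P_B)(P_B/Q_A) = -16.6254 × (11.33/45.658) ≈ -4.126.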